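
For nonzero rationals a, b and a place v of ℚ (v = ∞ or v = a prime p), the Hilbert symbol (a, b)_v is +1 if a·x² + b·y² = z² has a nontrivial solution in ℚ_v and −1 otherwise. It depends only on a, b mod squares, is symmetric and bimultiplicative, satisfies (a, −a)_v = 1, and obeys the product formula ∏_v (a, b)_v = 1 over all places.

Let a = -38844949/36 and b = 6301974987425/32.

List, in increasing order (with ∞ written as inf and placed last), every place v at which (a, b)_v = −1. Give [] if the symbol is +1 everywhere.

[2, 13, 17, 19]

(a, b) ≡ (-46189, 34) mod (ℚ^×)²; places V = {2, 3, 5, 11, 13, 17, 19, 29, ∞}.
(a,b)_17: α=1, u≡12; β=3, v≡9 (mod 17); (12|17)=-1, (9|17)=+1; sign (−1)^0·-1^3·+1^1 = -1.
(a,b)_19: α=1, u≡7; β=2, v≡15 (mod 19); (7|19)=+1, (15|19)=-1; sign (−1)^0·+1^2·-1^1 = -1.
(a,b)_29: α=2, u≡26; β=2, v≡25 (mod 29); (26|29)=-1, (25|29)=+1; sign (−1)^0·-1^2·+1^2 = +1.
(a,b)_2: α=-2, β=-5; u≡3, v≡1 (mod 8); ε(u)ε(v)=1·0, αω(v)=-2·0, βω(u)=-5·1; sum ≡ 1  ⇒  -1.
(a,b)_3: α=-2, u≡2; β=0, v≡1 (mod 3); (2|3)=-1, (1|3)=+1; sign (−1)^0·-1^0·+1^-2 = +1.
(a,b)_∞: sgn(-46189)=−, sgn(34)=+, so +1.
(a,b)_13: α=1, u≡12; β=2, v≡2 (mod 13); (12|13)=+1, (2|13)=-1; sign (−1)^0·+1^2·-1^1 = -1.
(a,b)_5: α=0, u≡1; β=2, v≡1 (mod 5); (1|5)=+1, (1|5)=+1; sign (−1)^0·+1^2·+1^0 = +1.
(a,b)_11: α=1, u≡5; β=0, v≡4 (mod 11); (5|11)=+1, (4|11)=+1; sign (−1)^0·+1^0·+1^1 = +1.
(-46189, 34 / ℚ) ramifies at {2, 13, 17, 19}: a division algebra.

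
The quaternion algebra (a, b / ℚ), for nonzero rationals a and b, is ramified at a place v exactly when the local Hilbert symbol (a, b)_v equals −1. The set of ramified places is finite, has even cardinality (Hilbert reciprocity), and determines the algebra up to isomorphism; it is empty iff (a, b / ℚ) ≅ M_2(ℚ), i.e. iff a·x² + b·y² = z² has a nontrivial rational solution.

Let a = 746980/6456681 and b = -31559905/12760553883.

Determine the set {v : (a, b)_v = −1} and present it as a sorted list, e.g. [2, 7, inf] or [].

(a, b) ≡ (1105, -3315) mod (ℚ^×)²; places V = {2, 3, 5, 7, 11, 13, 17, ∞}.
(a,b)_11: α=-4, u≡3; β=-6, v≡7 (mod 11); (3|11)=+1, (7|11)=-1; sign (−1)^0·+1^-6·-1^-4 = +1.
(a,b)_3: α=-2, u≡1; β=-1, v≡2 (mod 3); (1|3)=+1, (2|3)=-1; sign (−1)^0·+1^-1·-1^-2 = +1.
(a,b)_5: α=1, u≡1; β=1, v≡3 (mod 5); (1|5)=+1, (3|5)=-1; sign (−1)^0·+1^1·-1^1 = -1.
(a,b)_2: α=2, β=0; u≡1, v≡5 (mod 8); ε(u)ε(v)=0·0, αω(v)=2·1, βω(u)=0·0; sum ≡ 0  ⇒  +1.
(a,b)_∞: sgn(1105)=+, sgn(-3315)=−, so +1.
(a,b)_7: α=-2, u≡3; β=-4, v≡5 (mod 7); (3|7)=-1, (5|7)=-1; sign (−1)^0·-1^-4·-1^-2 = +1.
(a,b)_17: α=1, u≡14; β=1, v≡8 (mod 17); (14|17)=-1, (8|17)=+1; sign (−1)^0·-1^1·+1^1 = -1.
(a,b)_13: α=3, u≡8; β=5, v≡7 (mod 13); (8|13)=-1, (7|13)=-1; sign (−1)^0·-1^5·-1^3 = +1.
(1105, -3315 / ℚ) ramifies at {5, 17}: a division algebra.

[5, 17]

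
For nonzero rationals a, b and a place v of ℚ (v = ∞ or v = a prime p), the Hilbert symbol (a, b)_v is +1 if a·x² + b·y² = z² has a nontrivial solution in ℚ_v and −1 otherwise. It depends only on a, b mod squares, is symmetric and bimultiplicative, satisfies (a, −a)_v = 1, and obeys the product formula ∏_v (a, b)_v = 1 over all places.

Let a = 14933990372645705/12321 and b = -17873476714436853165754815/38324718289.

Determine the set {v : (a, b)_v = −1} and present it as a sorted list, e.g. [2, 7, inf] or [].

(a, b) ≡ (5945, -215) mod (ℚ^×)²; places V = {2, 3, 5, 11, 13, 17, 29, 31, 37, 41, 43, ∞}.
(a,b)_31: α=2, u≡30; β=2, v≡19 (mod 31); (30|31)=-1, (19|31)=+1; sign (−1)^0·-1^2·+1^2 = +1.
(a,b)_41: α=3, u≡26; β=4, v≡21 (mod 41); (26|41)=-1, (21|41)=+1; sign (−1)^0·-1^4·+1^3 = +1.
(a,b)_3: α=-2, u≡2; β=4, v≡1 (mod 3); (2|3)=-1, (1|3)=+1; sign (−1)^0·-1^4·+1^-2 = +1.
(a,b)_13: α=0, u≡1; β=-2, v≡2 (mod 13); (1|13)=+1, (2|13)=-1; sign (−1)^0·+1^-2·-1^0 = +1.
(a,b)_∞: sgn(5945)=+, sgn(-215)=−, so +1.
(a,b)_43: α=2, u≡25; β=3, v≡14 (mod 43); (25|43)=+1, (14|43)=+1; sign (−1)^0·+1^3·+1^2 = +1.
(a,b)_5: α=1, u≡1; β=1, v≡3 (mod 5); (1|5)=+1, (3|5)=-1; sign (−1)^0·+1^1·-1^1 = -1.
(a,b)_17: α=0, u≡6; β=2, v≡6 (mod 17); (6|17)=-1, (6|17)=-1; sign (−1)^0·-1^2·-1^0 = +1.
(a,b)_11: α=0, u≡9; β=-2, v≡9 (mod 11); (9|11)=+1, (9|11)=+1; sign (−1)^0·+1^-2·+1^0 = +1.
(a,b)_37: α=-2, u≡16; β=-4, v≡9 (mod 37); (16|37)=+1, (9|37)=+1; sign (−1)^0·+1^-4·+1^-2 = +1.
(a,b)_2: α=0, β=0; u≡1, v≡1 (mod 8); ε(u)ε(v)=0·0, αω(v)=0·0, βω(u)=0·0; sum ≡ 0  ⇒  +1.
(a,b)_29: α=3, u≡15; β=4, v≡14 (mod 29); (15|29)=-1, (14|29)=-1; sign (−1)^0·-1^4·-1^3 = -1.
|Ram(5945, -215)| = 2, even; anisotropic at {5, 29}.

[5, 29]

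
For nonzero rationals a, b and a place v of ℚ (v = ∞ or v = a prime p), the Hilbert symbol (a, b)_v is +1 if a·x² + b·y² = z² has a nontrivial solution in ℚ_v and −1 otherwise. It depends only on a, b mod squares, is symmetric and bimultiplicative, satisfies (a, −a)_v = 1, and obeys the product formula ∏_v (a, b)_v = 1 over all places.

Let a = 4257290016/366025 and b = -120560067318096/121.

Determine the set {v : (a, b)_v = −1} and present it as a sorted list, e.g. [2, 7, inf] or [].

[2, 7]

Mod squares: a ≡ 434, b ≡ -29. Check v ∈ {∞, 2, 3, 5, 7, 11, 29, 31}.
v=2: v_2(a)=5, v_2(b)=4; units ≡ 1, 3 (mod 8); ε·ε+αω+βω = 0·1+5·1+4·0 ≡ 1  ⇒  (a,b)_2 = -1.
v=7: a=7^1·(≡6), b=7^2·(≡3) mod 7; (6|7)=-1, (3|7)=-1; (−1)^{1·2·3}·(-1)^2·(-1)^1 = -1.
v=∞: 434 > 0 and -29 < 0  ⇒  (a,b)_∞ = +1.
v=5: a=5^-2·(≡1), b=5^0·(≡4) mod 5; (1|5)=+1, (4|5)=+1; (−1)^{-2·0·2}·(+1)^0·(+1)^-2 = +1.
v=3: a=3^6·(≡2), b=3^8·(≡1) mod 3; (2|3)=-1, (1|3)=+1; (−1)^{6·8·1}·(-1)^8·(+1)^6 = +1.
v=11: a=11^-4·(≡4), b=11^-2·(≡1) mod 11; (4|11)=+1, (1|11)=+1; (−1)^{-4·-2·5}·(+1)^-2·(+1)^-4 = +1.
v=31: a=31^1·(≡25), b=31^2·(≡16) mod 31; (25|31)=+1, (16|31)=+1; (−1)^{1·2·15}·(+1)^2·(+1)^1 = +1.
v=29: a=29^2·(≡25), b=29^3·(≡6) mod 29; (25|29)=+1, (6|29)=+1; (−1)^{2·3·14}·(+1)^3·(+1)^2 = +1.
|Ram(434, -29)| = 2, even; anisotropic at {2, 7}.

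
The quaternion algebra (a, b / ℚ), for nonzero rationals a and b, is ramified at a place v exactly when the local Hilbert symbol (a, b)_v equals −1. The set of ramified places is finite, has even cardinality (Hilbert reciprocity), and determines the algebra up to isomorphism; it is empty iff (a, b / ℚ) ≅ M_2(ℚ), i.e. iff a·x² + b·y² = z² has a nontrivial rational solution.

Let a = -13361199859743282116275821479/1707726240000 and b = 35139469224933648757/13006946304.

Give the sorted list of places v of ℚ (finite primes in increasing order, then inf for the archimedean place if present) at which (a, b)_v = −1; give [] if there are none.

Mod squares: a ≡ -16031, b ≡ 13. Check v ∈ {∞, 2, 3, 5, 7, 11, 13, 17, 23, 41}.
v=11: a=11^-4·(≡8), b=11^-2·(≡2) mod 11; (8|11)=-1, (2|11)=-1; (−1)^{-4·-2·5}·(-1)^-2·(-1)^-4 = +1.
v=3: a=3^-6·(≡1), b=3^-8·(≡1) mod 3; (1|3)=+1, (1|3)=+1; (−1)^{-6·-8·1}·(+1)^-8·(+1)^-6 = +1.
v=17: a=17^3·(≡1), b=17^2·(≡15) mod 17; (1|17)=+1, (15|17)=+1; (−1)^{3·2·8}·(+1)^2·(+1)^3 = +1.
v=41: a=41^3·(≡38), b=41^2·(≡29) mod 41; (38|41)=-1, (29|41)=-1; (−1)^{3·2·20}·(-1)^2·(-1)^3 = -1.
v=13: a=13^6·(≡5), b=13^3·(≡3) mod 13; (5|13)=-1, (3|13)=+1; (−1)^{6·3·6}·(-1)^3·(+1)^6 = -1.
v=2: v_2(a)=-8, v_2(b)=-14; units ≡ 1, 5 (mod 8); ε·ε+αω+βω = 0·0+-8·1+-14·0 ≡ 0  ⇒  (a,b)_2 = +1.
v=∞: -16031 < 0 and 13 > 0  ⇒  (a,b)_∞ = +1.
v=5: a=5^-4·(≡4), b=5^0·(≡3) mod 5; (4|5)=+1, (3|5)=-1; (−1)^{-4·0·2}·(+1)^0·(-1)^-4 = +1.
v=23: a=23^7·(≡9), b=23^4·(≡12) mod 23; (9|23)=+1, (12|23)=+1; (−1)^{7·4·11}·(+1)^4·(+1)^7 = +1.
v=7: a=7^4·(≡3), b=7^6·(≡5) mod 7; (3|7)=-1, (5|7)=-1; (−1)^{4·6·3}·(-1)^6·(-1)^4 = +1.
|Ram(-16031, 13)| = 2, even; anisotropic at {13, 41}.

[13, 41]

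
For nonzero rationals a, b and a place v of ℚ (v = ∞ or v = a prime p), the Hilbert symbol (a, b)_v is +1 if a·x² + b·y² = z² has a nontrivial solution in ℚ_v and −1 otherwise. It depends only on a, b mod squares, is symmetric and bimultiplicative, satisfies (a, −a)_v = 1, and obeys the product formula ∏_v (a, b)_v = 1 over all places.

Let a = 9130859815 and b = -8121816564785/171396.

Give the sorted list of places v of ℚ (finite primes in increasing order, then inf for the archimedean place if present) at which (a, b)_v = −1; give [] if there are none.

Mod squares: a ≡ 9501415, b ≡ -1829465. Check v ∈ {∞, 2, 3, 5, 7, 11, 23, 29, 31, 37, 43}.
v=31: a=31^2·(≡8), b=31^1·(≡28) mod 31; (8|31)=+1, (28|31)=+1; (−1)^{2·1·15}·(+1)^1·(+1)^2 = +1.
v=11: a=11^1·(≡4), b=11^1·(≡3) mod 11; (4|11)=+1, (3|11)=+1; (−1)^{1·1·5}·(+1)^1·(+1)^1 = -1.
v=7: a=7^1·(≡6), b=7^4·(≡6) mod 7; (6|7)=-1, (6|7)=-1; (−1)^{1·4·3}·(-1)^4·(-1)^1 = -1.
v=5: a=5^1·(≡3), b=5^1·(≡3) mod 5; (3|5)=-1, (3|5)=-1; (−1)^{1·1·2}·(-1)^1·(-1)^1 = +1.
v=∞: 9501415 > 0 and -1829465 < 0  ⇒  (a,b)_∞ = +1.
v=23: a=23^1·(≡13), b=23^-2·(≡6) mod 23; (13|23)=+1, (6|23)=+1; (−1)^{1·-2·11}·(+1)^-2·(+1)^1 = +1.
v=3: a=3^0·(≡1), b=3^-4·(≡1) mod 3; (1|3)=+1, (1|3)=+1; (−1)^{0·-4·1}·(+1)^-4·(+1)^0 = +1.
v=43: a=43^0·(≡4), b=43^2·(≡24) mod 43; (4|43)=+1, (24|43)=+1; (−1)^{0·2·21}·(+1)^2·(+1)^0 = +1.
v=37: a=37^1·(≡22), b=37^1·(≡8) mod 37; (22|37)=-1, (8|37)=-1; (−1)^{1·1·18}·(-1)^1·(-1)^1 = +1.
v=2: v_2(a)=0, v_2(b)=-2; units ≡ 7, 7 (mod 8); ε·ε+αω+βω = 1·1+0·0+-2·0 ≡ 1  ⇒  (a,b)_2 = -1.
v=29: a=29^1·(≡1), b=29^1·(≡17) mod 29; (1|29)=+1, (17|29)=-1; (−1)^{1·1·14}·(+1)^1·(-1)^1 = -1.
Ram(9501415, -1829465) = {2, 7, 11, 29}; no ℚ_2-point on the conic.

[2, 7, 11, 29]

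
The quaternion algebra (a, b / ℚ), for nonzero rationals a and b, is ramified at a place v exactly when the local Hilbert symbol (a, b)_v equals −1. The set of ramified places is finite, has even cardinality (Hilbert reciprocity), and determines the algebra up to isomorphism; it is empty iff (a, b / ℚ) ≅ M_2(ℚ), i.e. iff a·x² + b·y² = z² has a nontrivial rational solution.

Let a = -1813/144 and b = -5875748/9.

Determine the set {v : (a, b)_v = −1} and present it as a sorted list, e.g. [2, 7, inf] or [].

[2, 29, 37, inf]

(a, b) ≡ (-37, -1073) mod (ℚ^×)²; places V = {2, 3, 7, 29, 37, ∞}.
(a,b)_2: α=-4, β=2; u≡3, v≡7 (mod 8); ε(u)ε(v)=1·1, αω(v)=-4·0, βω(u)=2·1; sum ≡ 1  ⇒  -1.
(a,b)_37: α=1, u≡3; β=3, v≡20 (mod 37); (3|37)=+1, (20|37)=-1; sign (−1)^0·+1^3·-1^1 = -1.
(a,b)_∞: sgn(-37)=−, sgn(-1073)=−, so -1.
(a,b)_7: α=2, u≡3; β=0, v≡5 (mod 7); (3|7)=-1, (5|7)=-1; sign (−1)^0·-1^0·-1^2 = +1.
(a,b)_3: α=-2, u≡2; β=-2, v≡1 (mod 3); (2|3)=-1, (1|3)=+1; sign (−1)^0·-1^-2·+1^-2 = +1.
(a,b)_29: α=0, u≡15; β=1, v≡27 (mod 29); (15|29)=-1, (27|29)=-1; sign (−1)^0·-1^1·-1^0 = -1.
Ram(-37, -1073) = {2, 29, 37, ∞}; no ℚ_2-point on the conic.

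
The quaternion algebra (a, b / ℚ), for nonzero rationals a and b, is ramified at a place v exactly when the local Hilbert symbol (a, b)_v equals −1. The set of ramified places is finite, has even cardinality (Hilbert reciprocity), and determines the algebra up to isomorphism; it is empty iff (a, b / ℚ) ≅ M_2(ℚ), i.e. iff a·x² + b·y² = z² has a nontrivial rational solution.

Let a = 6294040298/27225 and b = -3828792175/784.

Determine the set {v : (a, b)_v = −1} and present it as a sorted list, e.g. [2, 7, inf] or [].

[13, 41]

Mod squares: a ≡ 760058, b ≡ -943. Check v ∈ {∞, 2, 3, 5, 7, 11, 13, 23, 31, 41}.
v=3: a=3^-2·(≡2), b=3^0·(≡2) mod 3; (2|3)=-1, (2|3)=-1; (−1)^{-2·0·1}·(-1)^0·(-1)^-2 = +1.
v=31: a=31^1·(≡16), b=31^2·(≡18) mod 31; (16|31)=+1, (18|31)=+1; (−1)^{1·2·15}·(+1)^2·(+1)^1 = +1.
v=2: v_2(a)=1, v_2(b)=-4; units ≡ 5, 1 (mod 8); ε·ε+αω+βω = 0·0+1·0+-4·1 ≡ 0  ⇒  (a,b)_2 = +1.
v=23: a=23^1·(≡4), b=23^1·(≡7) mod 23; (4|23)=+1, (7|23)=-1; (−1)^{1·1·11}·(+1)^1·(-1)^1 = +1.
v=13: a=13^3·(≡8), b=13^2·(≡8) mod 13; (8|13)=-1, (8|13)=-1; (−1)^{3·2·6}·(-1)^2·(-1)^3 = -1.
v=5: a=5^-2·(≡2), b=5^2·(≡2) mod 5; (2|5)=-1, (2|5)=-1; (−1)^{-2·2·2}·(-1)^2·(-1)^-2 = +1.
v=∞: 760058 > 0 and -943 < 0  ⇒  (a,b)_∞ = +1.
v=41: a=41^1·(≡35), b=41^1·(≡23) mod 41; (35|41)=-1, (23|41)=+1; (−1)^{1·1·20}·(-1)^1·(+1)^1 = -1.
v=7: a=7^2·(≡6), b=7^-2·(≡1) mod 7; (6|7)=-1, (1|7)=+1; (−1)^{2·-2·3}·(-1)^-2·(+1)^2 = +1.
v=11: a=11^-2·(≡8), b=11^0·(≡4) mod 11; (8|11)=-1, (4|11)=+1; (−1)^{-2·0·5}·(-1)^0·(+1)^-2 = +1.
(760058, -943 / ℚ) ramifies at {13, 41}: a division algebra.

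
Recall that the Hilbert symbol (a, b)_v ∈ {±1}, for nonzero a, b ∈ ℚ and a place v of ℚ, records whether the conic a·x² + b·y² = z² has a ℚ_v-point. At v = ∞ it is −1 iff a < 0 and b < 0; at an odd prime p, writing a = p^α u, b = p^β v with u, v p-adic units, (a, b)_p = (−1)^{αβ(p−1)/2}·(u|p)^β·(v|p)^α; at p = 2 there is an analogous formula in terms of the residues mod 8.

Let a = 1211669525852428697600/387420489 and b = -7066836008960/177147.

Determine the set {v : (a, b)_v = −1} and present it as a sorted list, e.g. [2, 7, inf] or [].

Mod squares: a ≡ 161, b ≡ -195. Check v ∈ {∞, 2, 3, 5, 7, 13, 23}.
v=23: a=23^3·(≡10), b=23^2·(≡12) mod 23; (10|23)=-1, (12|23)=+1; (−1)^{3·2·11}·(-1)^2·(+1)^3 = +1.
v=7: a=7^3·(≡4), b=7^2·(≡1) mod 7; (4|7)=+1, (1|7)=+1; (−1)^{3·2·3}·(+1)^2·(+1)^3 = +1.
v=3: a=3^-18·(≡2), b=3^-11·(≡1) mod 3; (2|3)=-1, (1|3)=+1; (−1)^{-18·-11·1}·(-1)^-11·(+1)^-18 = -1.
v=13: a=13^2·(≡5), b=13^1·(≡7) mod 13; (5|13)=-1, (7|13)=-1; (−1)^{2·1·6}·(-1)^1·(-1)^2 = -1.
v=∞: 161 > 0 and -195 < 0  ⇒  (a,b)_∞ = +1.
v=5: a=5^2·(≡1), b=5^1·(≡4) mod 5; (1|5)=+1, (4|5)=+1; (−1)^{2·1·2}·(+1)^1·(+1)^2 = +1.
v=2: v_2(a)=36, v_2(b)=22; units ≡ 1, 5 (mod 8); ε·ε+αω+βω = 0·0+36·1+22·0 ≡ 0  ⇒  (a,b)_2 = +1.
(161, -195 / ℚ) ramifies at {3, 13}: a division algebra.

[3, 13]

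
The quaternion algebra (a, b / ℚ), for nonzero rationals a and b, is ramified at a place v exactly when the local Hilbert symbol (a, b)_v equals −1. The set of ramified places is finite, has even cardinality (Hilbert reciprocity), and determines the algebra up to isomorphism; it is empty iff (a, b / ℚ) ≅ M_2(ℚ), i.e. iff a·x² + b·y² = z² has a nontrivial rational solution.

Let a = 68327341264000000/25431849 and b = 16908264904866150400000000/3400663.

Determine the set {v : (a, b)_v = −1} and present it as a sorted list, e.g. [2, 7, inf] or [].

[2, 19, 23, 29]

Mod squares: a ≡ 164749, b ≡ 322. Check v ∈ {∞, 2, 3, 5, 7, 13, 17, 19, 23, 29, 41}.
v=7: a=7^2·(≡2), b=7^-1·(≡2) mod 7; (2|7)=+1, (2|7)=+1; (−1)^{2·-1·3}·(+1)^-1·(+1)^2 = +1.
v=29: a=29^1·(≡26), b=29^2·(≡15) mod 29; (26|29)=-1, (15|29)=-1; (−1)^{1·2·14}·(-1)^2·(-1)^1 = -1.
v=5: a=5^6·(≡4), b=5^8·(≡3) mod 5; (4|5)=+1, (3|5)=-1; (−1)^{6·8·2}·(+1)^8·(-1)^6 = +1.
v=17: a=17^0·(≡2), b=17^-2·(≡2) mod 17; (2|17)=+1, (2|17)=+1; (−1)^{0·-2·8}·(+1)^-2·(+1)^0 = +1.
v=23: a=23^3·(≡11), b=23^5·(≡21) mod 23; (11|23)=-1, (21|23)=-1; (−1)^{3·5·11}·(-1)^5·(-1)^3 = -1.
v=13: a=13^1·(≡6), b=13^2·(≡9) mod 13; (6|13)=-1, (9|13)=+1; (−1)^{1·2·6}·(-1)^2·(+1)^1 = +1.
v=19: a=19^1·(≡6), b=19^2·(≡8) mod 19; (6|19)=+1, (8|19)=-1; (−1)^{1·2·9}·(+1)^2·(-1)^1 = -1.
v=41: a=41^-4·(≡38), b=41^-2·(≡12) mod 41; (38|41)=-1, (12|41)=-1; (−1)^{-4·-2·20}·(-1)^-2·(-1)^-4 = +1.
v=2: v_2(a)=10, v_2(b)=17; units ≡ 5, 1 (mod 8); ε·ε+αω+βω = 0·0+10·0+17·1 ≡ 1  ⇒  (a,b)_2 = -1.
v=3: a=3^-2·(≡1), b=3^0·(≡1) mod 3; (1|3)=+1, (1|3)=+1; (−1)^{-2·0·1}·(+1)^0·(+1)^-2 = +1.
v=∞: 164749 > 0 and 322 > 0  ⇒  (a,b)_∞ = +1.
(164749, 322 / ℚ) ramifies at {2, 19, 23, 29}: a division algebra.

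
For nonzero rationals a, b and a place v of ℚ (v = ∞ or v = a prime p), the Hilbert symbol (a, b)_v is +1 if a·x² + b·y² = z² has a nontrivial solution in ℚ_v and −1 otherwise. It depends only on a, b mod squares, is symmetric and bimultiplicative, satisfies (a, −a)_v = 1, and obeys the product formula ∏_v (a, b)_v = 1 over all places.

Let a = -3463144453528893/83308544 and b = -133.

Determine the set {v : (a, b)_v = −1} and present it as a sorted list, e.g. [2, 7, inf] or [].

Mod squares: a ≡ -1463, b ≡ -133. Check v ∈ {∞, 2, 3, 7, 11, 19, 29, 43}.
v=29: a=29^2·(≡24), b=29^0·(≡12) mod 29; (24|29)=+1, (12|29)=-1; (−1)^{2·0·14}·(+1)^0·(-1)^2 = +1.
v=43: a=43^-2·(≡22), b=43^0·(≡39) mod 43; (22|43)=-1, (39|43)=-1; (−1)^{-2·0·21}·(-1)^0·(-1)^-2 = +1.
v=7: a=7^7·(≡2), b=7^1·(≡2) mod 7; (2|7)=+1, (2|7)=+1; (−1)^{7·1·3}·(+1)^1·(+1)^7 = -1.
v=11: a=11^-1·(≡8), b=11^0·(≡10) mod 11; (8|11)=-1, (10|11)=-1; (−1)^{-1·0·5}·(-1)^0·(-1)^-1 = -1.
v=19: a=19^3·(≡10), b=19^1·(≡12) mod 19; (10|19)=-1, (12|19)=-1; (−1)^{3·1·9}·(-1)^1·(-1)^3 = -1.
v=3: a=3^6·(≡1), b=3^0·(≡2) mod 3; (1|3)=+1, (2|3)=-1; (−1)^{6·0·1}·(+1)^0·(-1)^6 = +1.
v=2: v_2(a)=-12, v_2(b)=0; units ≡ 1, 3 (mod 8); ε·ε+αω+βω = 0·1+-12·1+0·0 ≡ 0  ⇒  (a,b)_2 = +1.
v=∞: -1463 < 0 and -133 < 0  ⇒  (a,b)_∞ = -1.
Ram(-1463, -133) = {7, 11, 19, ∞}; no ℚ_7-point on the conic.

[7, 11, 19, inf]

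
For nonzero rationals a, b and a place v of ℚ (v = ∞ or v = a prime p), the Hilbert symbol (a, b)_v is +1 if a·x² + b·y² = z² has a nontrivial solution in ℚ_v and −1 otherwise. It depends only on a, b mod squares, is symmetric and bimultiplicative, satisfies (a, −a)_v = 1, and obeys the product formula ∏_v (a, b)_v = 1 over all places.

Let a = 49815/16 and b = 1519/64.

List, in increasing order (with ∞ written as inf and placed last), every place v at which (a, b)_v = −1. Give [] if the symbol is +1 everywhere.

(a, b) ≡ (615, 31) mod (ℚ^×)²; places V = {2, 3, 5, 7, 31, 41, ∞}.
(a,b)_31: α=0, u≡27; β=1, v≡9 (mod 31); (27|31)=-1, (9|31)=+1; sign (−1)^0·-1^1·+1^0 = -1.
(a,b)_7: α=0, u≡5; β=2, v≡3 (mod 7); (5|7)=-1, (3|7)=-1; sign (−1)^0·-1^2·-1^0 = +1.
(a,b)_5: α=1, u≡3; β=0, v≡1 (mod 5); (3|5)=-1, (1|5)=+1; sign (−1)^0·-1^0·+1^1 = +1.
(a,b)_41: α=1, u≡17; β=0, v≡9 (mod 41); (17|41)=-1, (9|41)=+1; sign (−1)^0·-1^0·+1^1 = +1.
(a,b)_2: α=-4, β=-6; u≡7, v≡7 (mod 8); ε(u)ε(v)=1·1, αω(v)=-4·0, βω(u)=-6·0; sum ≡ 1  ⇒  -1.
(a,b)_3: α=5, u≡1; β=0, v≡1 (mod 3); (1|3)=+1, (1|3)=+1; sign (−1)^0·+1^0·+1^5 = +1.
(a,b)_∞: sgn(615)=+, sgn(31)=+, so +1.
Ram(615, 31) = {2, 31}; no ℚ_2-point on the conic.

[2, 31]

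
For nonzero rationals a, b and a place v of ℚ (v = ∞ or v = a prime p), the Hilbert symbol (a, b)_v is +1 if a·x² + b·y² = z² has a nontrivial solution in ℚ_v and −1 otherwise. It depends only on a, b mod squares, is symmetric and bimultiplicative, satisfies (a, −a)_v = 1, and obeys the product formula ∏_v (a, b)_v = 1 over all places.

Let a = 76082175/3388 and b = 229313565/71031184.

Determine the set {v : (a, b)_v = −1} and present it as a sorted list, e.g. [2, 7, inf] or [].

[7, 19]

Mod squares: a ≡ 1729, b ≡ 285. Check v ∈ {∞, 2, 3, 5, 7, 11, 13, 19, 23, 37, 43}.
v=43: a=43^0·(≡10), b=43^-2·(≡42) mod 43; (10|43)=+1, (42|43)=-1; (−1)^{0·-2·21}·(+1)^-2·(-1)^0 = +1.
v=23: a=23^0·(≡12), b=23^2·(≡12) mod 23; (12|23)=+1, (12|23)=+1; (−1)^{0·2·11}·(+1)^2·(+1)^0 = +1.
v=13: a=13^1·(≡12), b=13^2·(≡12) mod 13; (12|13)=+1, (12|13)=+1; (−1)^{1·2·6}·(+1)^2·(+1)^1 = +1.
v=5: a=5^2·(≡4), b=5^1·(≡2) mod 5; (4|5)=+1, (2|5)=-1; (−1)^{2·1·2}·(+1)^1·(-1)^2 = +1.
v=7: a=7^-1·(≡1), b=7^-4·(≡6) mod 7; (1|7)=+1, (6|7)=-1; (−1)^{-1·-4·3}·(+1)^-4·(-1)^-1 = -1.
v=3: a=3^2·(≡1), b=3^3·(≡2) mod 3; (1|3)=+1, (2|3)=-1; (−1)^{2·3·1}·(+1)^3·(-1)^2 = +1.
v=∞: 1729 > 0 and 285 > 0  ⇒  (a,b)_∞ = +1.
v=2: v_2(a)=-2, v_2(b)=-4; units ≡ 1, 5 (mod 8); ε·ε+αω+βω = 0·0+-2·1+-4·0 ≡ 0  ⇒  (a,b)_2 = +1.
v=37: a=37^2·(≡30), b=37^0·(≡4) mod 37; (30|37)=+1, (4|37)=+1; (−1)^{2·0·18}·(+1)^0·(+1)^2 = +1.
v=19: a=19^1·(≡3), b=19^1·(≡18) mod 19; (3|19)=-1, (18|19)=-1; (−1)^{1·1·9}·(-1)^1·(-1)^1 = -1.
v=11: a=11^-2·(≡8), b=11^0·(≡2) mod 11; (8|11)=-1, (2|11)=-1; (−1)^{-2·0·5}·(-1)^0·(-1)^-2 = +1.
Ram(1729, 285) = {7, 19}; no ℚ_7-point on the conic.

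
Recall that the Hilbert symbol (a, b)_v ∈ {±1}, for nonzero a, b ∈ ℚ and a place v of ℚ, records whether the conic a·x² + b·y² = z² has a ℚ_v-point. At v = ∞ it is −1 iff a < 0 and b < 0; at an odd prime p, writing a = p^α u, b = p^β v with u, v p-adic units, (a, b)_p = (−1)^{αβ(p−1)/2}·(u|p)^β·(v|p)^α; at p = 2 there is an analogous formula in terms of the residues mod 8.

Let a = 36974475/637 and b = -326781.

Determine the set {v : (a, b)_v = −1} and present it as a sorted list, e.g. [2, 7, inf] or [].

[2, 19]

Mod squares: a ≡ 247, b ≡ -741. Check v ∈ {∞, 2, 3, 5, 7, 13, 19, 31}.
v=2: v_2(a)=0, v_2(b)=0; units ≡ 7, 3 (mod 8); ε·ε+αω+βω = 1·1+0·1+0·0 ≡ 1  ⇒  (a,b)_2 = -1.
v=3: a=3^4·(≡1), b=3^3·(≡2) mod 3; (1|3)=+1, (2|3)=-1; (−1)^{4·3·1}·(+1)^3·(-1)^4 = +1.
v=5: a=5^2·(≡2), b=5^0·(≡4) mod 5; (2|5)=-1, (4|5)=+1; (−1)^{2·0·2}·(-1)^0·(+1)^2 = +1.
v=∞: 247 > 0 and -741 < 0  ⇒  (a,b)_∞ = +1.
v=13: a=13^-1·(≡7), b=13^1·(≡5) mod 13; (7|13)=-1, (5|13)=-1; (−1)^{-1·1·6}·(-1)^1·(-1)^-1 = +1.
v=19: a=19^1·(≡14), b=19^1·(≡15) mod 19; (14|19)=-1, (15|19)=-1; (−1)^{1·1·9}·(-1)^1·(-1)^1 = -1.
v=7: a=7^-2·(≡1), b=7^2·(≡2) mod 7; (1|7)=+1, (2|7)=+1; (−1)^{-2·2·3}·(+1)^2·(+1)^-2 = +1.
v=31: a=31^2·(≡13), b=31^0·(≡21) mod 31; (13|31)=-1, (21|31)=-1; (−1)^{2·0·15}·(-1)^0·(-1)^2 = +1.
(247, -741 / ℚ) ramifies at {2, 19}: a division algebra.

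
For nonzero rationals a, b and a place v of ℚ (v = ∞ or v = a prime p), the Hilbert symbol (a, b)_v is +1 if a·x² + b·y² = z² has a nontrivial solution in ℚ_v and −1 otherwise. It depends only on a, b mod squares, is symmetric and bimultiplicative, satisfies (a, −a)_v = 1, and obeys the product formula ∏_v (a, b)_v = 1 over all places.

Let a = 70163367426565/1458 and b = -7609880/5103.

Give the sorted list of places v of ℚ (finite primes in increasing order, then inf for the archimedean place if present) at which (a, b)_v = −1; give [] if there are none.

Mod squares: a ≡ 10730, b ≡ -36890. Check v ∈ {∞, 2, 3, 5, 7, 17, 19, 29, 31, 37}.
v=∞: 10730 > 0 and -36890 < 0  ⇒  (a,b)_∞ = +1.
v=17: a=17^2·(≡14), b=17^1·(≡7) mod 17; (14|17)=-1, (7|17)=-1; (−1)^{2·1·8}·(-1)^1·(-1)^2 = -1.
v=31: a=31^4·(≡19), b=31^1·(≡7) mod 31; (19|31)=+1, (7|31)=+1; (−1)^{4·1·15}·(+1)^1·(+1)^4 = +1.
v=3: a=3^-6·(≡2), b=3^-6·(≡1) mod 3; (2|3)=-1, (1|3)=+1; (−1)^{-6·-6·1}·(-1)^-6·(+1)^-6 = +1.
v=37: a=37^1·(≡2), b=37^0·(≡30) mod 37; (2|37)=-1, (30|37)=+1; (−1)^{1·0·18}·(-1)^0·(+1)^1 = +1.
v=29: a=29^1·(≡24), b=29^0·(≡19) mod 29; (24|29)=+1, (19|29)=-1; (−1)^{1·0·14}·(+1)^0·(-1)^1 = -1.
v=5: a=5^1·(≡1), b=5^1·(≡3) mod 5; (1|5)=+1, (3|5)=-1; (−1)^{1·1·2}·(+1)^1·(-1)^1 = -1.
v=7: a=7^2·(≡5), b=7^-1·(≡2) mod 7; (5|7)=-1, (2|7)=+1; (−1)^{2·-1·3}·(-1)^-1·(+1)^2 = -1.
v=2: v_2(a)=-1, v_2(b)=3; units ≡ 5, 3 (mod 8); ε·ε+αω+βω = 0·1+-1·1+3·1 ≡ 0  ⇒  (a,b)_2 = +1.
v=19: a=19^0·(≡2), b=19^2·(≡13) mod 19; (2|19)=-1, (13|19)=-1; (−1)^{0·2·9}·(-1)^2·(-1)^0 = +1.
Ram(10730, -36890) = {5, 7, 17, 29}; no ℚ_5-point on the conic.

[5, 7, 17, 29]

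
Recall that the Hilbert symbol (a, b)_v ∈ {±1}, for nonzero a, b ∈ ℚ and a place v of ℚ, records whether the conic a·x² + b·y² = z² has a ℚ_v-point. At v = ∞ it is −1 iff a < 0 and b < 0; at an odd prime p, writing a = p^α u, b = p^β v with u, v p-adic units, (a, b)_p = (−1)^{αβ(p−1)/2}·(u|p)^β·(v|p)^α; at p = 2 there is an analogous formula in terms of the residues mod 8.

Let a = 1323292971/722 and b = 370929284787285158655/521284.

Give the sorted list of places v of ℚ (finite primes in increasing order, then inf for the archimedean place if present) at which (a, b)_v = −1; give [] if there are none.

(a, b) ≡ (102102, 255) mod (ℚ^×)²; places V = {2, 3, 5, 7, 11, 13, 17, 19, 23, ∞}.
(a,b)_11: α=1, u≡4; β=0, v≡10 (mod 11); (4|11)=+1, (10|11)=-1; sign (−1)^0·+1^0·-1^1 = -1.
(a,b)_23: α=2, u≡20; β=6, v≡13 (mod 23); (20|23)=-1, (13|23)=+1; sign (−1)^0·-1^6·+1^2 = +1.
(a,b)_13: α=1, u≡11; β=0, v≡11 (mod 13); (11|13)=-1, (11|13)=-1; sign (−1)^0·-1^0·-1^1 = -1.
(a,b)_2: α=-1, β=-2; u≡3, v≡7 (mod 8); ε(u)ε(v)=1·1, αω(v)=-1·0, βω(u)=-2·1; sum ≡ 1  ⇒  -1.
(a,b)_∞: sgn(102102)=+, sgn(255)=+, so +1.
(a,b)_17: α=1, u≡3; β=5, v≡2 (mod 17); (3|17)=-1, (2|17)=+1; sign (−1)^0·-1^5·+1^1 = -1.
(a,b)_3: α=1, u≡2; β=1, v≡1 (mod 3); (2|3)=-1, (1|3)=+1; sign (−1)^1·-1^1·+1^1 = +1.
(a,b)_7: α=3, u≡3; β=6, v≡5 (mod 7); (3|7)=-1, (5|7)=-1; sign (−1)^0·-1^6·-1^3 = -1.
(a,b)_19: α=-2, u≡14; β=-4, v≡10 (mod 19); (14|19)=-1, (10|19)=-1; sign (−1)^0·-1^-4·-1^-2 = +1.
(a,b)_5: α=0, u≡3; β=1, v≡4 (mod 5); (3|5)=-1, (4|5)=+1; sign (−1)^0·-1^1·+1^0 = -1.
Ram(102102, 255) = {2, 5, 7, 11, 13, 17}; no ℚ_2-point on the conic.

[2, 5, 7, 11, 13, 17]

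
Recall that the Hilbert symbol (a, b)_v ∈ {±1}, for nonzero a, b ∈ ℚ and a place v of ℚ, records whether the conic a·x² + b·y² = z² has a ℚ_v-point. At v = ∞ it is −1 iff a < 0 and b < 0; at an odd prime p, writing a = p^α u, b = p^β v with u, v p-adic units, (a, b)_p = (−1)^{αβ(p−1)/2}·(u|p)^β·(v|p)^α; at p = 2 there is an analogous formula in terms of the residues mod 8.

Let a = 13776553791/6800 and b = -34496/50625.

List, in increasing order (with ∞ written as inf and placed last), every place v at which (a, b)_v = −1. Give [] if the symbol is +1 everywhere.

(a, b) ≡ (6556407, -11) mod (ℚ^×)²; places V = {2, 3, 5, 7, 11, 13, 17, 29, 31, ∞}.
(a,b)_5: α=-2, u≡3; β=-4, v≡4 (mod 5); (3|5)=-1, (4|5)=+1; sign (−1)^0·-1^-4·+1^-2 = +1.
(a,b)_13: α=1, u≡10; β=0, v≡2 (mod 13); (10|13)=+1, (2|13)=-1; sign (−1)^0·+1^0·-1^1 = -1.
(a,b)_29: α=1, u≡6; β=0, v≡21 (mod 29); (6|29)=+1, (21|29)=-1; sign (−1)^0·+1^0·-1^1 = -1.
(a,b)_31: α=1, u≡11; β=0, v≡19 (mod 31); (11|31)=-1, (19|31)=+1; sign (−1)^0·-1^0·+1^1 = +1.
(a,b)_11: α=1, u≡8; β=1, v≡7 (mod 11); (8|11)=-1, (7|11)=-1; sign (−1)^1·-1^1·-1^1 = -1.
(a,b)_3: α=7, u≡2; β=-4, v≡1 (mod 3); (2|3)=-1, (1|3)=+1; sign (−1)^0·-1^-4·+1^7 = +1.
(a,b)_∞: sgn(6556407)=+, sgn(-11)=−, so +1.
(a,b)_2: α=-4, β=6; u≡7, v≡5 (mod 8); ε(u)ε(v)=1·0, αω(v)=-4·1, βω(u)=6·0; sum ≡ 0  ⇒  +1.
(a,b)_17: α=-1, u≡4; β=0, v≡3 (mod 17); (4|17)=+1, (3|17)=-1; sign (−1)^0·+1^0·-1^-1 = -1.
(a,b)_7: α=2, u≡2; β=2, v≡3 (mod 7); (2|7)=+1, (3|7)=-1; sign (−1)^0·+1^2·-1^2 = +1.
(6556407, -11 / ℚ) ramifies at {11, 13, 17, 29}: a division algebra.

[11, 13, 17, 29]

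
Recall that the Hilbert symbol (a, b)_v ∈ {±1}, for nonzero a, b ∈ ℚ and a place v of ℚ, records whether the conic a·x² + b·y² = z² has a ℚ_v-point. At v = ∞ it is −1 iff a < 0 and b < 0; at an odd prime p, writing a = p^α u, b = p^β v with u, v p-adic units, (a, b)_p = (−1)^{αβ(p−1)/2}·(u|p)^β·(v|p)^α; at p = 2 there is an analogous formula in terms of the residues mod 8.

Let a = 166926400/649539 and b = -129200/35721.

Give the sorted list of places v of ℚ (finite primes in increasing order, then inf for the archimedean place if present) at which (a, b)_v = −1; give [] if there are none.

(a, b) ≡ (11, -323) mod (ℚ^×)²; places V = {2, 3, 5, 7, 11, 17, 19, ∞}.
(a,b)_2: α=6, β=4; u≡3, v≡5 (mod 8); ε(u)ε(v)=1·0, αω(v)=6·1, βω(u)=4·1; sum ≡ 0  ⇒  +1.
(a,b)_3: α=-10, u≡2; β=-6, v≡1 (mod 3); (2|3)=-1, (1|3)=+1; sign (−1)^0·-1^-6·+1^-10 = +1.
(a,b)_19: α=2, u≡7; β=1, v≡2 (mod 19); (7|19)=+1, (2|19)=-1; sign (−1)^0·+1^1·-1^2 = +1.
(a,b)_5: α=2, u≡4; β=2, v≡2 (mod 5); (4|5)=+1, (2|5)=-1; sign (−1)^0·+1^2·-1^2 = +1.
(a,b)_17: α=2, u≡14; β=1, v≡4 (mod 17); (14|17)=-1, (4|17)=+1; sign (−1)^0·-1^1·+1^2 = -1.
(a,b)_7: α=0, u≡2; β=-2, v≡6 (mod 7); (2|7)=+1, (6|7)=-1; sign (−1)^0·+1^-2·-1^0 = +1.
(a,b)_11: α=-1, u≡3; β=0, v≡7 (mod 11); (3|11)=+1, (7|11)=-1; sign (−1)^0·+1^0·-1^-1 = -1.
(a,b)_∞: sgn(11)=+, sgn(-323)=−, so +1.
(11, -323 / ℚ) ramifies at {11, 17}: a division algebra.

[11, 17]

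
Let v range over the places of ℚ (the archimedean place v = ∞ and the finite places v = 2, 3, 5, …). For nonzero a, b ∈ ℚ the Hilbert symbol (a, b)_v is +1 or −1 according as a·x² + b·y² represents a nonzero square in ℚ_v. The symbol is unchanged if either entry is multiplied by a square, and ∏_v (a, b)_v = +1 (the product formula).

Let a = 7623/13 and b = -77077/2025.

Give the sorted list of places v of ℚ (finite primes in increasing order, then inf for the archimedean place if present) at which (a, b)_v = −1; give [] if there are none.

(a, b) ≡ (91, -13) mod (ℚ^×)²; places V = {2, 3, 5, 7, 11, 13, ∞}.
(a,b)_11: α=2, u≡4; β=2, v≡1 (mod 11); (4|11)=+1, (1|11)=+1; sign (−1)^0·+1^2·+1^2 = +1.
(a,b)_∞: sgn(91)=+, sgn(-13)=−, so +1.
(a,b)_2: α=0, β=0; u≡3, v≡3 (mod 8); ε(u)ε(v)=1·1, αω(v)=0·1, βω(u)=0·1; sum ≡ 1  ⇒  -1.
(a,b)_3: α=2, u≡1; β=-4, v≡2 (mod 3); (1|3)=+1, (2|3)=-1; sign (−1)^0·+1^-4·-1^2 = +1.
(a,b)_13: α=-1, u≡5; β=1, v≡9 (mod 13); (5|13)=-1, (9|13)=+1; sign (−1)^0·-1^1·+1^-1 = -1.
(a,b)_5: α=0, u≡1; β=-2, v≡3 (mod 5); (1|5)=+1, (3|5)=-1; sign (−1)^0·+1^-2·-1^0 = +1.
(a,b)_7: α=1, u≡3; β=2, v≡1 (mod 7); (3|7)=-1, (1|7)=+1; sign (−1)^0·-1^2·+1^1 = +1.
|Ram(91, -13)| = 2, even; anisotropic at {2, 13}.

[2, 13]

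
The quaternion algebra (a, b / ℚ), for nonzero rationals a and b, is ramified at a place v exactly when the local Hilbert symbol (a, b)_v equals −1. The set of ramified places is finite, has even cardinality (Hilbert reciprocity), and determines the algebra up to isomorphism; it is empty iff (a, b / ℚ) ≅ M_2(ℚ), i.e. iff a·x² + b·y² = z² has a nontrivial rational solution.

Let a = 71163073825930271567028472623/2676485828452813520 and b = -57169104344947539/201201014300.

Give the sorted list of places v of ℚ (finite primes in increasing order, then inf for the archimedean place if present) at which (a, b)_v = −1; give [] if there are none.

[2, 3, 5, 11]

(a, b) ≡ (35, -7293) mod (ℚ^×)²; places V = {2, 3, 5, 7, 11, 13, 17, 31, ∞}.
(a,b)_11: α=-8, u≡10; β=-5, v≡7 (mod 11); (10|11)=-1, (7|11)=-1; sign (−1)^0·-1^-5·-1^-8 = -1.
(a,b)_5: α=-1, u≡2; β=-2, v≡3 (mod 5); (2|5)=-1, (3|5)=-1; sign (−1)^0·-1^-2·-1^-1 = -1.
(a,b)_∞: sgn(35)=+, sgn(-7293)=−, so +1.
(a,b)_3: α=50, u≡2; β=29, v≡2 (mod 3); (2|3)=-1, (2|3)=-1; sign (−1)^0·-1^29·-1^50 = -1.
(a,b)_31: α=-4, u≡16; β=-2, v≡24 (mod 31); (16|31)=+1, (24|31)=-1; sign (−1)^0·+1^-2·-1^-4 = +1.
(a,b)_17: α=2, u≡9; β=1, v≡4 (mod 17); (9|17)=+1, (4|17)=+1; sign (−1)^0·+1^1·+1^2 = +1.
(a,b)_2: α=-4, β=-2; u≡3, v≡3 (mod 8); ε(u)ε(v)=1·1, αω(v)=-4·1, βω(u)=-2·1; sum ≡ 1  ⇒  -1.
(a,b)_7: α=3, u≡6; β=2, v≡1 (mod 7); (6|7)=-1, (1|7)=+1; sign (−1)^0·-1^2·+1^3 = +1.
(a,b)_13: α=-2, u≡1; β=-1, v≡2 (mod 13); (1|13)=+1, (2|13)=-1; sign (−1)^0·+1^-1·-1^-2 = +1.
(35, -7293 / ℚ) ramifies at {2, 3, 5, 11}: a division algebra.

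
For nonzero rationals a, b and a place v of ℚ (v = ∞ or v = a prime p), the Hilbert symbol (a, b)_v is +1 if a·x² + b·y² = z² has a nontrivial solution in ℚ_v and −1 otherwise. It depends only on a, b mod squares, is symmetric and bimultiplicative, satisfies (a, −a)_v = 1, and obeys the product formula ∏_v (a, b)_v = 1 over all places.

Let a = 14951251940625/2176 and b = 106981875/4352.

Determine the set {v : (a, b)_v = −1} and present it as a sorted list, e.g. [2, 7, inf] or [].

(a, b) ≡ (125970, 323323) mod (ℚ^×)²; places V = {2, 3, 5, 7, 11, 13, 17, 19, ∞}.
(a,b)_7: α=2, u≡3; β=1, v≡5 (mod 7); (3|7)=-1, (5|7)=-1; sign (−1)^0·-1^1·-1^2 = -1.
(a,b)_17: α=-1, u≡2; β=-1, v≡8 (mod 17); (2|17)=+1, (8|17)=+1; sign (−1)^0·+1^-1·+1^-1 = +1.
(a,b)_5: α=5, u≡1; β=4, v≡3 (mod 5); (1|5)=+1, (3|5)=-1; sign (−1)^0·+1^4·-1^5 = -1.
(a,b)_3: α=3, u≡2; β=2, v≡1 (mod 3); (2|3)=-1, (1|3)=+1; sign (−1)^0·-1^2·+1^3 = +1.
(a,b)_13: α=1, u≡11; β=1, v≡5 (mod 13); (11|13)=-1, (5|13)=-1; sign (−1)^0·-1^1·-1^1 = +1.
(a,b)_19: α=1, u≡13; β=1, v≡13 (mod 19); (13|19)=-1, (13|19)=-1; sign (−1)^1·-1^1·-1^1 = -1.
(a,b)_2: α=-7, β=-8; u≡1, v≡3 (mod 8); ε(u)ε(v)=0·1, αω(v)=-7·1, βω(u)=-8·0; sum ≡ 1  ⇒  -1.
(a,b)_11: α=4, u≡9; β=1, v≡9 (mod 11); (9|11)=+1, (9|11)=+1; sign (−1)^0·+1^1·+1^4 = +1.
(a,b)_∞: sgn(125970)=+, sgn(323323)=+, so +1.
|Ram(125970, 323323)| = 4, even; anisotropic at {2, 5, 7, 19}.

[2, 5, 7, 19]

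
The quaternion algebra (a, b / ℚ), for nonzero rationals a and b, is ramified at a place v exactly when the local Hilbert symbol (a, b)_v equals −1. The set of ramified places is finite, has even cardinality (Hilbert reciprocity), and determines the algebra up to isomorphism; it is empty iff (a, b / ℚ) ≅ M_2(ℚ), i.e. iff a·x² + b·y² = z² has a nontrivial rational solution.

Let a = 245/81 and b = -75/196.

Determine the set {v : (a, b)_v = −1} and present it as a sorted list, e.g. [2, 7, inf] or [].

[3, 5]

(a, b) ≡ (5, -3) mod (ℚ^×)²; places V = {2, 3, 5, 7, ∞}.
(a,b)_2: α=0, β=-2; u≡5, v≡5 (mod 8); ε(u)ε(v)=0·0, αω(v)=0·1, βω(u)=-2·1; sum ≡ 0  ⇒  +1.
(a,b)_7: α=2, u≡3; β=-2, v≡4 (mod 7); (3|7)=-1, (4|7)=+1; sign (−1)^0·-1^-2·+1^2 = +1.
(a,b)_5: α=1, u≡4; β=2, v≡2 (mod 5); (4|5)=+1, (2|5)=-1; sign (−1)^0·+1^2·-1^1 = -1.
(a,b)_3: α=-4, u≡2; β=1, v≡2 (mod 3); (2|3)=-1, (2|3)=-1; sign (−1)^0·-1^1·-1^-4 = -1.
(a,b)_∞: sgn(5)=+, sgn(-3)=−, so +1.
|Ram(5, -3)| = 2, even; anisotropic at {3, 5}.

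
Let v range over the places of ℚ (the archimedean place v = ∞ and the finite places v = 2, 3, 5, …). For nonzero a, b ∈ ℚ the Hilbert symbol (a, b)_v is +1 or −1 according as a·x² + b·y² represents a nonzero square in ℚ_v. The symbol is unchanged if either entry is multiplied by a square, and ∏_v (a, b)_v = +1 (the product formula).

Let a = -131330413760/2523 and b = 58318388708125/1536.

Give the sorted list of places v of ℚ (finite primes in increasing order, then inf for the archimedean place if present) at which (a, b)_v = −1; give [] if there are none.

(a, b) ≡ (-105, 78) mod (ℚ^×)²; places V = {2, 3, 5, 7, 13, 19, 29, 31, ∞}.
(a,b)_2: α=6, β=-9; u≡7, v≡7 (mod 8); ε(u)ε(v)=1·1, αω(v)=6·0, βω(u)=-9·0; sum ≡ 1  ⇒  -1.
(a,b)_31: α=2, u≡20; β=0, v≡8 (mod 31); (20|31)=+1, (8|31)=+1; sign (−1)^0·+1^0·+1^2 = +1.
(a,b)_13: α=2, u≡1; β=3, v≡8 (mod 13); (1|13)=+1, (8|13)=-1; sign (−1)^0·+1^3·-1^2 = +1.
(a,b)_19: α=2, u≡11; β=2, v≡8 (mod 19); (11|19)=+1, (8|19)=-1; sign (−1)^0·+1^2·-1^2 = +1.
(a,b)_5: α=1, u≡1; β=4, v≡3 (mod 5); (1|5)=+1, (3|5)=-1; sign (−1)^0·+1^4·-1^1 = -1.
(a,b)_7: α=1, u≡3; β=6, v≡2 (mod 7); (3|7)=-1, (2|7)=+1; sign (−1)^0·-1^6·+1^1 = +1.
(a,b)_∞: sgn(-105)=−, sgn(78)=+, so +1.
(a,b)_3: α=-1, u≡1; β=-1, v≡2 (mod 3); (1|3)=+1, (2|3)=-1; sign (−1)^1·+1^-1·-1^-1 = +1.
(a,b)_29: α=-2, u≡17; β=0, v≡5 (mod 29); (17|29)=-1, (5|29)=+1; sign (−1)^0·-1^0·+1^-2 = +1.
|Ram(-105, 78)| = 2, even; anisotropic at {2, 5}.

[2, 5]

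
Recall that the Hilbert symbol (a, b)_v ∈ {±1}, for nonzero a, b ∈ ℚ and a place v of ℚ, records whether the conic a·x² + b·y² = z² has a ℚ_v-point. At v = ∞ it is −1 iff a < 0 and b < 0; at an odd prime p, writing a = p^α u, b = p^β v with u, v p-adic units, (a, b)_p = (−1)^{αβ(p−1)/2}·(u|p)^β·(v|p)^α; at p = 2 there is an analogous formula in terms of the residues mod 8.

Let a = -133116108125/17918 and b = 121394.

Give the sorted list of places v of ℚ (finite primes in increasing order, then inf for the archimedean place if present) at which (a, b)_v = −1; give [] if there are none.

(a, b) ≡ (-129766, 121394) mod (ℚ^×)²; places V = {2, 5, 7, 11, 13, 17, 23, 29, 31, ∞}.
(a,b)_13: α=1, u≡7; β=1, v≡4 (mod 13); (7|13)=-1, (4|13)=+1; sign (−1)^0·-1^1·+1^1 = -1.
(a,b)_11: α=2, u≡3; β=0, v≡9 (mod 11); (3|11)=+1, (9|11)=+1; sign (−1)^0·+1^0·+1^2 = +1.
(a,b)_7: α=1, u≡3; β=1, v≡3 (mod 7); (3|7)=-1, (3|7)=-1; sign (−1)^1·-1^1·-1^1 = -1.
(a,b)_17: α=-2, u≡7; β=0, v≡14 (mod 17); (7|17)=-1, (14|17)=-1; sign (−1)^0·-1^0·-1^-2 = +1.
(a,b)_23: α=1, u≡13; β=1, v≡11 (mod 23); (13|23)=+1, (11|23)=-1; sign (−1)^1·+1^1·-1^1 = +1.
(a,b)_31: α=-1, u≡17; β=0, v≡29 (mod 31); (17|31)=-1, (29|31)=-1; sign (−1)^0·-1^0·-1^-1 = -1.
(a,b)_29: α=2, u≡13; β=1, v≡10 (mod 29); (13|29)=+1, (10|29)=-1; sign (−1)^0·+1^1·-1^2 = +1.
(a,b)_∞: sgn(-129766)=−, sgn(121394)=+, so +1.
(a,b)_5: α=4, u≡4; β=0, v≡4 (mod 5); (4|5)=+1, (4|5)=+1; sign (−1)^0·+1^0·+1^4 = +1.
(a,b)_2: α=-1, β=1; u≡5, v≡1 (mod 8); ε(u)ε(v)=0·0, αω(v)=-1·0, βω(u)=1·1; sum ≡ 1  ⇒  -1.
|Ram(-129766, 121394)| = 4, even; anisotropic at {2, 7, 13, 31}.

[2, 7, 13, 31]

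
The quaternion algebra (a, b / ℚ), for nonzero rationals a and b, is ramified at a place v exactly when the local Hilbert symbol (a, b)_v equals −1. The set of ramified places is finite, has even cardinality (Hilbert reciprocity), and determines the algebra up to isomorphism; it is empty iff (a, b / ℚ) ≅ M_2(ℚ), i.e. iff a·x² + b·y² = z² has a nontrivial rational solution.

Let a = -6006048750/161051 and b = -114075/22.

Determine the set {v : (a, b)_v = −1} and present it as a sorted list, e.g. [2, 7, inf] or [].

Mod squares: a ≡ -858, b ≡ -66. Check v ∈ {∞, 2, 3, 5, 11, 13}.
v=∞: -858 < 0 and -66 < 0  ⇒  (a,b)_∞ = -1.
v=2: v_2(a)=1, v_2(b)=-1; units ≡ 3, 7 (mod 8); ε·ε+αω+βω = 1·1+1·0+-1·1 ≡ 0  ⇒  (a,b)_2 = +1.
v=3: a=3^7·(≡2), b=3^3·(≡2) mod 3; (2|3)=-1, (2|3)=-1; (−1)^{7·3·1}·(-1)^3·(-1)^7 = -1.
v=11: a=11^-5·(≡2), b=11^-1·(≡3) mod 11; (2|11)=-1, (3|11)=+1; (−1)^{-5·-1·5}·(-1)^-1·(+1)^-5 = +1.
v=5: a=5^4·(≡2), b=5^2·(≡1) mod 5; (2|5)=-1, (1|5)=+1; (−1)^{4·2·2}·(-1)^2·(+1)^4 = +1.
v=13: a=13^3·(≡1), b=13^2·(≡3) mod 13; (1|13)=+1, (3|13)=+1; (−1)^{3·2·6}·(+1)^2·(+1)^3 = +1.
|Ram(-858, -66)| = 2, even; anisotropic at {3, ∞}.

[3, inf]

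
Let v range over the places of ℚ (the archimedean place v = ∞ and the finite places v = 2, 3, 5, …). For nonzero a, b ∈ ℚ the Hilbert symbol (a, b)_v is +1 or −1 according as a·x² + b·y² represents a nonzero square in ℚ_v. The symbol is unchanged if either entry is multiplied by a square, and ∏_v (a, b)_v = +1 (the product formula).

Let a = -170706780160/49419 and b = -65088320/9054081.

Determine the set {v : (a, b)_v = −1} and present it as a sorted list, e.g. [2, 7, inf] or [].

[2, 5, 19, inf]

(a, b) ≡ (-2185, -5) mod (ℚ^×)²; places V = {2, 3, 5, 7, 11, 17, 19, 23, 41, 43, 59, ∞}.
(a,b)_59: α=0, u≡5; β=-2, v≡37 (mod 59); (5|59)=+1, (37|59)=-1; sign (−1)^0·+1^-2·-1^0 = +1.
(a,b)_23: α=1, u≡20; β=0, v≡13 (mod 23); (20|23)=-1, (13|23)=+1; sign (−1)^0·-1^0·+1^1 = +1.
(a,b)_3: α=-2, u≡2; β=-2, v≡1 (mod 3); (2|3)=-1, (1|3)=+1; sign (−1)^0·-1^-2·+1^-2 = +1.
(a,b)_7: α=2, u≡5; β=0, v≡4 (mod 7); (5|7)=-1, (4|7)=+1; sign (−1)^0·-1^0·+1^2 = +1.
(a,b)_∞: sgn(-2185)=−, sgn(-5)=−, so -1.
(a,b)_19: α=-1, u≡8; β=0, v≡12 (mod 19); (8|19)=-1, (12|19)=-1; sign (−1)^0·-1^0·-1^-1 = -1.
(a,b)_17: α=-2, u≡8; β=-2, v≡6 (mod 17); (8|17)=+1, (6|17)=-1; sign (−1)^0·+1^-2·-1^-2 = +1.
(a,b)_5: α=1, u≡2; β=1, v≡1 (mod 5); (2|5)=-1, (1|5)=+1; sign (−1)^0·-1^1·+1^1 = -1.
(a,b)_41: α=0, u≡12; β=2, v≡23 (mod 41); (12|41)=-1, (23|41)=+1; sign (−1)^0·-1^2·+1^0 = +1.
(a,b)_2: α=14, β=6; u≡7, v≡3 (mod 8); ε(u)ε(v)=1·1, αω(v)=14·1, βω(u)=6·0; sum ≡ 1  ⇒  -1.
(a,b)_43: α=2, u≡7; β=0, v≡6 (mod 43); (7|43)=-1, (6|43)=+1; sign (−1)^0·-1^0·+1^2 = +1.
(a,b)_11: α=0, u≡1; β=2, v≡8 (mod 11); (1|11)=+1, (8|11)=-1; sign (−1)^0·+1^2·-1^0 = +1.
Ram(-2185, -5) = {2, 5, 19, ∞}; no ℚ_2-point on the conic.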